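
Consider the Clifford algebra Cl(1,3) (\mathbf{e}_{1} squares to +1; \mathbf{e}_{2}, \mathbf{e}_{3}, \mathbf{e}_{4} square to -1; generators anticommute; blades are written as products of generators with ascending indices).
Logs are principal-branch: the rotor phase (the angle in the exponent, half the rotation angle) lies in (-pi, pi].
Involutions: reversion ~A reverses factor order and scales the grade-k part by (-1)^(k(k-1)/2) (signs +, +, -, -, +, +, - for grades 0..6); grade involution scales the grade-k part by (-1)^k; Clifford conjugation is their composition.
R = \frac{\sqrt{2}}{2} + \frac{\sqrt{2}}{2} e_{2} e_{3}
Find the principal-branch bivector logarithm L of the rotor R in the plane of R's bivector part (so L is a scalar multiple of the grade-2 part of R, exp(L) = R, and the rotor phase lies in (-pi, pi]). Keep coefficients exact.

The scalar part of R is \frac{\sqrt{2}}{2}, so the principal-branch rotor phase is pinned; divide the bivector part by its sine to get the unit plane — L is the phase times that plane.
Concretely: cos(phase) = \frac{\sqrt{2}}{2} gives phase = ±\frac{\pi}{4}, and since phase/sin(phase) is even the sign is immaterial: L = (phase/sin(phase)) * <R>_2 = (\frac{\sqrt{2} \pi}{4}) * <R>_2.
Answer: \frac{\pi}{4} e_{2} e_{3}


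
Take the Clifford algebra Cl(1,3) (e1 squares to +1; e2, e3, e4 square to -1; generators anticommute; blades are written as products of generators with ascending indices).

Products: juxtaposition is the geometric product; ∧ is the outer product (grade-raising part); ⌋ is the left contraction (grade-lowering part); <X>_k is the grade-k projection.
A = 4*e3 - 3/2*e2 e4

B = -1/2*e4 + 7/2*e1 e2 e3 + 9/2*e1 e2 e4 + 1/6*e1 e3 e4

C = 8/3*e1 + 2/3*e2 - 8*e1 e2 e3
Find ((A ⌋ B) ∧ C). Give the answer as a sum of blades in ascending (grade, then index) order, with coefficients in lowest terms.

step 1: 27/4*e1 - 14*e1 e2 + 2/3*e1 e4
step 2: 9/2*e1 e2 - 4/9*e1 e2 e4
Answer: 9/2*e1 e2 - 4/9*e1 e2 e4


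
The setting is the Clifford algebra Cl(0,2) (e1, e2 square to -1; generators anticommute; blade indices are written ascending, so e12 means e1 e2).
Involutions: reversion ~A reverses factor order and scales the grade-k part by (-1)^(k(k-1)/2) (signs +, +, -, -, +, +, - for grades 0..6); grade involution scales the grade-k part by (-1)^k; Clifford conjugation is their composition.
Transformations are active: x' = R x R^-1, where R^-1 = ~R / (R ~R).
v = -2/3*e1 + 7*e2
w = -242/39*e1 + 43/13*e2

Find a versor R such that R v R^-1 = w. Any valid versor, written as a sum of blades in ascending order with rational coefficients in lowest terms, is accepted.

The midline construction: v and w both square to -445/9, so reflecting in their sum -268/39*e1 + 134/13*e2 exchanges them.
Answer: -268/39*e1 + 134/13*e2


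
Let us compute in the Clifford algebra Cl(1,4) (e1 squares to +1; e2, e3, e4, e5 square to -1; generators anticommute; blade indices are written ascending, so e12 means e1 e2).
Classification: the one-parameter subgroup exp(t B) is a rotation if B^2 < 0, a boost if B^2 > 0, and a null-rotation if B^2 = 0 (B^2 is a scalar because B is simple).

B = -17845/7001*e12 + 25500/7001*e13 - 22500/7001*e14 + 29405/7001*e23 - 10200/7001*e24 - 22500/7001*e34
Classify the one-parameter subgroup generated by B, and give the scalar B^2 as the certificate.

B^2 term by term: the squares give (-17845/7001)^2*(e12)^2 + (25500/7001)^2*(e13)^2 + (-22500/7001)^2*(e14)^2 + (29405/7001)^2*(e23)^2 + (-10200/7001)^2*(e24)^2 + (-22500/7001)^2*(e34)^2 = 318444025/49014001*(+1) + 650250000/49014001*(+1) + 506250000/49014001*(+1) + 864654025/49014001*(-1) + 104040000/49014001*(-1) + 506250000/49014001*(-1) = 0 (each basis 2-blade squares to minus the product of its generators' squares); cross terms between blades sharing an index anticommute and cancel; the commuting (index-disjoint) pairs give grade-4 terms 2*c*c'*(blade product), which cancel blade by blade — e1234: 803025000/49014001 + 520200000/49014001 - 1323225000/49014001 = 0 — confirming B is simple. So B^2 = 0.
Answer: null-rotation, certificate B^2 = 0. No conjugation can change B^2 = 0; the sign gives the class.


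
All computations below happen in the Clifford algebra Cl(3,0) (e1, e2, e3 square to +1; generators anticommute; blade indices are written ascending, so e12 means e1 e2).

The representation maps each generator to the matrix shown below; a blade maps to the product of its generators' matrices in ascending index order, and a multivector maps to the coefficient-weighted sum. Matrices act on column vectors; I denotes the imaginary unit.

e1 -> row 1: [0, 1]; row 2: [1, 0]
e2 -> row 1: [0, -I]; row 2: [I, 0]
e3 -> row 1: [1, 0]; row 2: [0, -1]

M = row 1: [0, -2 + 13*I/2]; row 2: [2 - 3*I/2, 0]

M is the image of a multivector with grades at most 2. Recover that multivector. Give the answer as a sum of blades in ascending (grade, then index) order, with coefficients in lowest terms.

Method: 1, rho(e1), rho(e2), rho(e3) form a trace-orthogonal basis of the 2x2 complex matrices (tr(X Y) = 2 if X = Y, else 0), so M = m0*1 + m1*rho(e1) + m2*rho(e2) + m3*rho(e3) with m0 = tr(M)/2 = 0, m1 = tr(M rho(e1))/2 = 5*I/2, m2 = tr(M rho(e2))/2 = -4 - 2*I, m3 = tr(M rho(e3))/2 = 0.
Multiplying table entries, the bivector images are rho(e12) = I*rho(e3), rho(e13) = -I*rho(e2), rho(e23) = I*rho(e1); with real blade coefficients the real parts of m0..m3 are the coefficients of 1, e1, e2, e3 and the imaginary parts give the bivectors (e23: Im m1, e13: -Im m2, e12: Im m3).
Answer: -4*e2 + 2*e13 + 5/2*e23


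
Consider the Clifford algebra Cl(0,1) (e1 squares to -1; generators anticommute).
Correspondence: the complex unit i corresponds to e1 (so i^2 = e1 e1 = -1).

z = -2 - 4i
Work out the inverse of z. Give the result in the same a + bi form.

In blades: z = -2 - 4*e1.
With qbar = -2 + 4*e1 (scalar fixed, mapped units negated), z qbar = 20 (the sum of squared coefficients), so z^-1 = qbar / (20) = -1/10 + 1/5*e1; translating back:
Answer: -1/10 + 1/5*i


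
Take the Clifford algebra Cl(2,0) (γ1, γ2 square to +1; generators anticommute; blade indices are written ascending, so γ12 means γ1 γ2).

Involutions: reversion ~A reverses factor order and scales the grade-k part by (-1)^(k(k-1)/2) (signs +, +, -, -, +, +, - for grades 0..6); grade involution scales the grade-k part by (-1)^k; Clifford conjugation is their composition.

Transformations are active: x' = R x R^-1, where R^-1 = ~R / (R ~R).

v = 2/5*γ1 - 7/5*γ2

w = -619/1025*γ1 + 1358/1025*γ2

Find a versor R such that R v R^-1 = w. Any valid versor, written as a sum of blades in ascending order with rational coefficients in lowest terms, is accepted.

Here q(v) = q(w) = 53/25; the classical choice R = v + w = -209/1025*γ1 - 77/1025*γ2 then realises v -> w under the sandwich.
Answer: -209/1025*γ1 - 77/1025*γ2


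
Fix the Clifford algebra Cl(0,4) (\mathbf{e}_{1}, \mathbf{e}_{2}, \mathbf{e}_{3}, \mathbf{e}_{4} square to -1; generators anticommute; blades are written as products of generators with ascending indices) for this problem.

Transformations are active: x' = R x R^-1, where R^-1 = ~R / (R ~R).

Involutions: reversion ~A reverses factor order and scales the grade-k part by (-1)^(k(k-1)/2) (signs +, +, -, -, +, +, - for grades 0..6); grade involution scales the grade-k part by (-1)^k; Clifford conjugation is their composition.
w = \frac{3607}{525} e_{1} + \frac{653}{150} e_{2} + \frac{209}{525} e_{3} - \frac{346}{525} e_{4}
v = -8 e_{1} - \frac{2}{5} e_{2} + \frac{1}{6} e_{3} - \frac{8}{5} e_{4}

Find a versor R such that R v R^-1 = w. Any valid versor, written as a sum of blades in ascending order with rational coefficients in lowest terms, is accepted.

Equal squares first: v^2 = w^2 = -\frac{60073}{900}. Then v + w = -\frac{593}{525} e_{1} + \frac{593}{150} e_{2} + \frac{593}{1050} e_{3} - \frac{1186}{525} e_{4} is a versor taking v to w, provided it is invertible.
Answer: -\frac{593}{525} e_{1} + \frac{593}{150} e_{2} + \frac{593}{1050} e_{3} - \frac{1186}{525} e_{4}


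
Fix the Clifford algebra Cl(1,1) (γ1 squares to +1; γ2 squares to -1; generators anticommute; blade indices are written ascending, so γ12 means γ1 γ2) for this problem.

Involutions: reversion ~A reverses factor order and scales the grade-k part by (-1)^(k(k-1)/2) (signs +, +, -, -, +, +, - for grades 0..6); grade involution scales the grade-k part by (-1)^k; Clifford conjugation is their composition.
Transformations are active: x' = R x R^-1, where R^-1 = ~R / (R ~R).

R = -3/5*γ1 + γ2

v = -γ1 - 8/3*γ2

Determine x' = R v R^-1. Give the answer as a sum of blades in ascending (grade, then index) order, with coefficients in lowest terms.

~R = -3/5*γ1 + γ2, and R ~R = -16/25, so R^-1 = ~R / (-16/25).
R v = 49/15 + 13/5*γ12
Answer: 57/8*γ1 - 181/24*γ2


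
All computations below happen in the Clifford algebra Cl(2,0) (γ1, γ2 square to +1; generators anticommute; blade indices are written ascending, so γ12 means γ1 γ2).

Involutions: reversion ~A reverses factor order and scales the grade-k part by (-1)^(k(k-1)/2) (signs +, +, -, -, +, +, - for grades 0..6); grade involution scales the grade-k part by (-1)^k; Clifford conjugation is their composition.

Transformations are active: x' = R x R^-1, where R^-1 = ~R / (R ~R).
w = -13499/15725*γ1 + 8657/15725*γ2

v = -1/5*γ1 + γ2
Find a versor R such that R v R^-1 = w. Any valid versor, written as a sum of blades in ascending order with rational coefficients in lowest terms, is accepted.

R = v + w = -16644/15725*γ1 + 24382/15725*γ2 works: the equal norms (26/25) guarantee its sandwich swaps v into w.
Answer: -16644/15725*γ1 + 24382/15725*γ2


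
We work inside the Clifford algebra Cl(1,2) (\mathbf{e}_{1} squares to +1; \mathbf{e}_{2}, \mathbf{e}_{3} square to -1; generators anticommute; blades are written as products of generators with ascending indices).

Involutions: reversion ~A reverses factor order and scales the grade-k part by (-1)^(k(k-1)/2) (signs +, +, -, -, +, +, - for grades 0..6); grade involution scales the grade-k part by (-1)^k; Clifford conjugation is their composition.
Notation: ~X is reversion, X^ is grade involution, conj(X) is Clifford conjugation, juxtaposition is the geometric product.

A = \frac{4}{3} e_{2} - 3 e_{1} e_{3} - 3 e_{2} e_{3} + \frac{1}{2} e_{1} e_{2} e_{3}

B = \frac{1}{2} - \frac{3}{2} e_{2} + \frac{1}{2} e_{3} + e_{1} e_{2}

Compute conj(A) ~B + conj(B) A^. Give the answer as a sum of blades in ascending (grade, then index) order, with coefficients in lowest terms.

first term: -2 - \frac{1}{6} e_{1} - \frac{13}{6} e_{2} - 5 e_{3} - \frac{1}{4} e_{1} e_{2} - \frac{9}{4} e_{1} e_{3} - \frac{13}{6} e_{2} e_{3} + \frac{19}{4} e_{1} e_{2} e_{3}
second term: 2 + \frac{1}{6} e_{1} + \frac{5}{6} e_{2} + 5 e_{3} - \frac{1}{4} e_{1} e_{2} - \frac{21}{4} e_{1} e_{3} - \frac{31}{6} e_{2} e_{3} + \frac{17}{4} e_{1} e_{2} e_{3}
Answer: -\frac{4}{3} e_{2} - \frac{1}{2} e_{1} e_{2} - \frac{15}{2} e_{1} e_{3} - \frac{22}{3} e_{2} e_{3} + 9 e_{1} e_{2} e_{3}


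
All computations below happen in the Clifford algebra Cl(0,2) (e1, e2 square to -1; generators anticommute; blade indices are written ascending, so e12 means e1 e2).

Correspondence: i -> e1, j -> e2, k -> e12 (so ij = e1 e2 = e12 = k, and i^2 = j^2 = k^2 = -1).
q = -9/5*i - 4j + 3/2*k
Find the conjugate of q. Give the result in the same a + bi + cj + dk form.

In blades: q = -9/5*e1 - 4*e2 + 3/2*e12.
Conjugation here is Clifford conjugation: the scalar is fixed and the grade-1 and grade-2 blades all flip sign, giving 9/5*e1 + 4*e2 - 3/2*e12; translating back:
Answer: 9/5*i + 4j - 3/2*k


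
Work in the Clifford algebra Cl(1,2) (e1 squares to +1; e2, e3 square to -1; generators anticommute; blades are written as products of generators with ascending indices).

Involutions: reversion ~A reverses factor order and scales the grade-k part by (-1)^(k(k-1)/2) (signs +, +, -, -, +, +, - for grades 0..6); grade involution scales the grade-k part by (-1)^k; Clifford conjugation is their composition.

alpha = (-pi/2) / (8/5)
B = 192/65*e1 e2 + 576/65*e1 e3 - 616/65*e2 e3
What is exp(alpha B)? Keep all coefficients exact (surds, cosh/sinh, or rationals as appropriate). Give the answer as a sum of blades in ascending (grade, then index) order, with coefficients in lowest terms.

B^2 term by term: the squares give (192/65)^2*(e1 e2)^2 + (576/65)^2*(e1 e3)^2 + (-616/65)^2*(e2 e3)^2 = 36864/4225*(+1) + 331776/4225*(+1) + 379456/4225*(-1) = -64/25 (each basis 2-blade squares to minus the product of its generators' squares); cross terms between blades sharing an index anticommute and cancel. So B^2 = -64/25.
B^2 = -64/25 — since the square is negative, the closed form is circular: l = 8/5, alpha*l = -pi/2, so exp(alpha B) = cos(-pi/2) + (sin(-pi/2)/(8/5))*B = 0 + (-5/8)*B.
Answer: -24/13*e1 e2 - 72/13*e1 e3 + 77/13*e2 e3


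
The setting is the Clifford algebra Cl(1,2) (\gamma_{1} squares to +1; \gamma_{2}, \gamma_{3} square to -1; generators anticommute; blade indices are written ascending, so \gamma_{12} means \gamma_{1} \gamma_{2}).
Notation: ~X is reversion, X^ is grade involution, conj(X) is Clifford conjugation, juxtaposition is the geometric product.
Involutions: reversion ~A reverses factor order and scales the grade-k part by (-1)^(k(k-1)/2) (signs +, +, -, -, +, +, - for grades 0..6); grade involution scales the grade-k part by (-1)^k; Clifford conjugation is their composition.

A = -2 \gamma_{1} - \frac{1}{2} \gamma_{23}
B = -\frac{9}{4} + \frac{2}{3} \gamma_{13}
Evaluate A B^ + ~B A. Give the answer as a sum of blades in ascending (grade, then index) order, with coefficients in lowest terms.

first term: \frac{9}{2} \gamma_{1} - \frac{4}{3} \gamma_{3} + \frac{1}{3} \gamma_{12} + \frac{9}{8} \gamma_{23}
second term: \frac{9}{2} \gamma_{1} - \frac{4}{3} \gamma_{3} + \frac{1}{3} \gamma_{12} + \frac{9}{8} \gamma_{23}
Answer: 9 \gamma_{1} - \frac{8}{3} \gamma_{3} + \frac{2}{3} \gamma_{12} + \frac{9}{4} \gamma_{23}


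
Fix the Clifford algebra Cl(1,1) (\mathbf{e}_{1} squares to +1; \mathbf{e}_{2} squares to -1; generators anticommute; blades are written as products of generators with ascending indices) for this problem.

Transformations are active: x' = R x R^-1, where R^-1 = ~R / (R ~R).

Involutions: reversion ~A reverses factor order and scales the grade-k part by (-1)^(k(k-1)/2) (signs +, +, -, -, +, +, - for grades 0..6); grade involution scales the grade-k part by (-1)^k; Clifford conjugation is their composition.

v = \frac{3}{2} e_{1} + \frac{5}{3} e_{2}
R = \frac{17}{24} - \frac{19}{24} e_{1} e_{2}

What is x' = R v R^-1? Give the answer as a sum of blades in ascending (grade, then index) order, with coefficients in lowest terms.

~R = \frac{17}{24} + \frac{19}{24} e_{1} e_{2}, and R ~R = -\frac{1}{8}, so R^-1 = ~R / (-\frac{1}{8}).
R v = \frac{343}{144} e_{1} + \frac{341}{144} e_{2}
Answer: -\frac{6155}{216} e_{1} - \frac{6157}{216} e_{2}


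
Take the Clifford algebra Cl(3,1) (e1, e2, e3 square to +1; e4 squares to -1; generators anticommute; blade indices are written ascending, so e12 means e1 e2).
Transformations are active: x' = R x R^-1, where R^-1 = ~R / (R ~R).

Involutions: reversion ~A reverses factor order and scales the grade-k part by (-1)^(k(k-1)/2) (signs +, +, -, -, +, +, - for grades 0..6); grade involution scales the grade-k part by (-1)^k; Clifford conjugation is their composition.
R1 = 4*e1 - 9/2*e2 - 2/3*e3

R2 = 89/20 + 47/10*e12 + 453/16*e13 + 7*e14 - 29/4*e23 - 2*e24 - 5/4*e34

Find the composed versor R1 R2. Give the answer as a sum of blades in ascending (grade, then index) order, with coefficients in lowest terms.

Distribute over the terms of R1 (each basis-blade product reordered to ascending indices, repeated generators contracted through their squares):
(4*e1) R2 = 89/5*e1 + 94/5*e2 + 453/4*e3 + 28*e4 - 29*e123 - 8*e124 - 5*e134
(-9/2*e2) R2 = 423/20*e1 - 801/40*e2 + 261/8*e3 + 9*e4 + 4077/32*e123 + 63/2*e124 + 45/8*e234
(-2/3*e3) R2 = 151/8*e1 - 29/6*e2 - 89/30*e3 + 5/6*e4 - 47/15*e123 + 14/3*e134 - 4/3*e234
Summing the partial products and collecting blades:
Answer: 2313/40*e1 - 727/120*e2 + 17149/120*e3 + 227/6*e4 + 45731/480*e123 + 47/2*e124 - 1/3*e134 + 103/24*e234


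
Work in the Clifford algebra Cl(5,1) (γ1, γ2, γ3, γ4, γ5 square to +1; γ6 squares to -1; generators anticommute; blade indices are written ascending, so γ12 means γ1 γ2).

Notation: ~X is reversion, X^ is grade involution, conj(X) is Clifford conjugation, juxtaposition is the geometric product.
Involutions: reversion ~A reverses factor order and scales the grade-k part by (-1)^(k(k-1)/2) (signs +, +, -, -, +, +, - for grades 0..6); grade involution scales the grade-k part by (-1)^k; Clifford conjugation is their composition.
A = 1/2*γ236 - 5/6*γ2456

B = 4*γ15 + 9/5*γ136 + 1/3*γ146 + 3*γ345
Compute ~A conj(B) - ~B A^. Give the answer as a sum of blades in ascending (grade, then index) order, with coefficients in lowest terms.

first term: 9/10*γ12 + 5/18*γ125 - 5/2*γ236 + 1/6*γ1234 - 10/3*γ1246 + 3/2*γ2456 - 3/2*γ12345 + 2*γ12356
second term: 9/10*γ12 - 5/18*γ125 + 5/2*γ236 - 1/6*γ1234 + 10/3*γ1246 - 3/2*γ2456 - 3/2*γ12345 + 2*γ12356
Answer: 5/9*γ125 - 5*γ236 + 1/3*γ1234 - 20/3*γ1246 + 3*γ2456


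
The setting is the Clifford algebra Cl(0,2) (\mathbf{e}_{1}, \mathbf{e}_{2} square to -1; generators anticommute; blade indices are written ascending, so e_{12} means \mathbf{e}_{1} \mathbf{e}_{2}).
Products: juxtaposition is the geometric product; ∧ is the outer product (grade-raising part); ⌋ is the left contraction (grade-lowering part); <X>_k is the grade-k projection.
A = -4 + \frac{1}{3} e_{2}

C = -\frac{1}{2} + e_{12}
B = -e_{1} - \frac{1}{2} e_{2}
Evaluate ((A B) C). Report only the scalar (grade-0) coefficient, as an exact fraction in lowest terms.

step 1: \frac{1}{6} + 4 e_{1} + 2 e_{2} + \frac{1}{3} e_{12}
step 2: -\frac{5}{12} - 5 e_{2}
Answer: -\frac{5}{12}


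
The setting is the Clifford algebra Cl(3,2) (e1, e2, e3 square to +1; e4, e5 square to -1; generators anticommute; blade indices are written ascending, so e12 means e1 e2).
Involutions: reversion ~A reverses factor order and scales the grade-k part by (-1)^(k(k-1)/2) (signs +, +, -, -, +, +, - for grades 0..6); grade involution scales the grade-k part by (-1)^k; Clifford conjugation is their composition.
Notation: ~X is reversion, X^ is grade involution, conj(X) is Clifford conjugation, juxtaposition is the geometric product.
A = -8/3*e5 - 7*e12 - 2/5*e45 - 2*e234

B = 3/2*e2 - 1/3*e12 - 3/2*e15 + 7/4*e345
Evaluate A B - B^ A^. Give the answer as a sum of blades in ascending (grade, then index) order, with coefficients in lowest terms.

first term: -7/3 - 13/2*e1 + 7/10*e3 - 3/5*e14 - 10*e25 + 5/3*e34 + 8/9*e125 - 2/3*e134 - 3/5*e245 + 2/15*e1245 - 61/4*e12345
second term: -7/3 - 13/2*e1 - 7/10*e3 + 3/5*e14 + 10*e25 + 5/3*e34 - 8/9*e125 - 2/3*e134 + 3/5*e245 + 2/15*e1245 + 61/4*e12345
Answer: 7/5*e3 - 6/5*e14 - 20*e25 + 16/9*e125 - 6/5*e245 - 61/2*e12345


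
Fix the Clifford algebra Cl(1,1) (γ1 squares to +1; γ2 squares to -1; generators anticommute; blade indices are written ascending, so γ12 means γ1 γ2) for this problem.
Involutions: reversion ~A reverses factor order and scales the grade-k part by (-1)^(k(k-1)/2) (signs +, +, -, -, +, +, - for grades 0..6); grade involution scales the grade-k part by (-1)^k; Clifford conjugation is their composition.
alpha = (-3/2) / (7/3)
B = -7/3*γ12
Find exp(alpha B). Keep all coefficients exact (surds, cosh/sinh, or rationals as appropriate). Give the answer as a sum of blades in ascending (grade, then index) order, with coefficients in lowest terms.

B^2 = (-7/3)^2*(γ12)^2 = 49/9*(+1) = 49/9 (a basis 2-blade squares to minus the product of its generators' squares).
B^2 = 49/9 — since the square is positive, the closed form is hyperbolic: l = 7/3, alpha*l = -3/2, so exp(alpha B) = cosh(-3/2) + (sinh(-3/2)/(7/3))*B = cosh(3/2) + (-3*sinh(3/2)/7)*B.
Answer: cosh(3/2) + sinh(3/2)*γ12


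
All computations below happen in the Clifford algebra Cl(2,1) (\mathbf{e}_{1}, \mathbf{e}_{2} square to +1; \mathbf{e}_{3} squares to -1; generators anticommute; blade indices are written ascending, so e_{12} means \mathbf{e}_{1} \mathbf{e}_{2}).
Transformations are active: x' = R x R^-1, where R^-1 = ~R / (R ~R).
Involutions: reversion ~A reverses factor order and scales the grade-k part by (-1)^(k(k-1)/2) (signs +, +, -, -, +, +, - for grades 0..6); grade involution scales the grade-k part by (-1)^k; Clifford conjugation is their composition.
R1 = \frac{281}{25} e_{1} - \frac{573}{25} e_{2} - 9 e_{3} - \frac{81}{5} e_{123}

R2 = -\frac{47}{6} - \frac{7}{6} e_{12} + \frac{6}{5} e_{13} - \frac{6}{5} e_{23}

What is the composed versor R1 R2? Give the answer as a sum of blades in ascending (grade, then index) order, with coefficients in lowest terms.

Distribute over the terms of R1 (each basis-blade product reordered to ascending indices, repeated generators contracted through their squares):
(\frac{281}{25} e_{1}) R2 = -\frac{13207}{150} e_{1} - \frac{1967}{150} e_{2} + \frac{1686}{125} e_{3} - \frac{1686}{125} e_{123}
(-\frac{573}{25} e_{2}) R2 = -\frac{1337}{50} e_{1} + \frac{8977}{50} e_{2} + \frac{3438}{125} e_{3} + \frac{3438}{125} e_{123}
(-9 e_{3}) R2 = -\frac{54}{5} e_{1} + \frac{54}{5} e_{2} + \frac{141}{2} e_{3} + \frac{21}{2} e_{123}
(-\frac{81}{5} e_{123}) R2 = \frac{486}{25} e_{1} + \frac{486}{25} e_{2} - \frac{189}{10} e_{3} + \frac{1269}{10} e_{123}
Summing the partial products and collecting blades:
Answer: -\frac{7961}{75} e_{1} + \frac{590}{3} e_{2} + \frac{11574}{125} e_{3} + \frac{18927}{125} e_{123}


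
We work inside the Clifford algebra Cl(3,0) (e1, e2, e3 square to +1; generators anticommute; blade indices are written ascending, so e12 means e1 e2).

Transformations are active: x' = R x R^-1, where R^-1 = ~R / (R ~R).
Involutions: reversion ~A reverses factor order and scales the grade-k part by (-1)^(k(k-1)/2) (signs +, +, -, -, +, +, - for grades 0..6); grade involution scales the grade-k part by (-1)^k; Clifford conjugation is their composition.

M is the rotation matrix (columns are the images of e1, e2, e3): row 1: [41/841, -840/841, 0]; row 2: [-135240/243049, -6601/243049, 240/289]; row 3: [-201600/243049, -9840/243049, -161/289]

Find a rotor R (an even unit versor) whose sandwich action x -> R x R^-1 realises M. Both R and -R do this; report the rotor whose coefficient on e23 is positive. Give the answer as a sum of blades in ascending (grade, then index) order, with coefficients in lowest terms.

Method: write R = a + b12*e12 + b13*e13 + b23*e23 with a^2 + b12^2 + b13^2 + b23^2 = 1 (so R^-1 = ~R). Expanding the columns R e_j ~R gives tr M = 4a^2 - 1 and, from the antisymmetric part, M21 - M12 = -4a*b12, M13 - M31 = 4a*b13, M32 - M23 = -4a*b23.
Here tr M = -130153/243049, so a^2 = (1 + tr M)/4 = 28224/243049 and a = ±168/493. Taking a = 168/493: M21 - M12 = 107520/243049, M13 - M31 = 201600/243049, M32 - M23 = -211680/243049, giving b12 = -160/493, b13 = 300/493, b23 = 315/493, i.e. R = 168/493 - 160/493*e12 + 300/493*e13 + 315/493*e23.
Its e23 coefficient is already positive.
Answer: 168/493 - 160/493*e12 + 300/493*e13 + 315/493*e23. Uniqueness: Spin(3) -> SO(3) maps R and -R to the same rotation of trace -130153/243049; fixing the sign of the e23 coefficient removes the ambiguity.


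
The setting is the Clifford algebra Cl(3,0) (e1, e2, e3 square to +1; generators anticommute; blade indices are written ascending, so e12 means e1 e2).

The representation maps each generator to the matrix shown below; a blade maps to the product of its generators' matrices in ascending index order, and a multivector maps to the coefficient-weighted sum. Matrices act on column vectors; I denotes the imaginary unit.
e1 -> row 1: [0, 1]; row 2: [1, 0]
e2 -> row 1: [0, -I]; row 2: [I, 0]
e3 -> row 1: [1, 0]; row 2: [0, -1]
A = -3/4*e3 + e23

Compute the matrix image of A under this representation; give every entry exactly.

Bivector images (products of the table entries): rho(e23) = rho(e2)rho(e3) = row 1: [0, I]; row 2: [I, 0].
M = (-3/4)*rho(e3) + (1)*rho(e23), summed entrywise:
Answer: row 1: [-3/4, I]; row 2: [I, 3/4]


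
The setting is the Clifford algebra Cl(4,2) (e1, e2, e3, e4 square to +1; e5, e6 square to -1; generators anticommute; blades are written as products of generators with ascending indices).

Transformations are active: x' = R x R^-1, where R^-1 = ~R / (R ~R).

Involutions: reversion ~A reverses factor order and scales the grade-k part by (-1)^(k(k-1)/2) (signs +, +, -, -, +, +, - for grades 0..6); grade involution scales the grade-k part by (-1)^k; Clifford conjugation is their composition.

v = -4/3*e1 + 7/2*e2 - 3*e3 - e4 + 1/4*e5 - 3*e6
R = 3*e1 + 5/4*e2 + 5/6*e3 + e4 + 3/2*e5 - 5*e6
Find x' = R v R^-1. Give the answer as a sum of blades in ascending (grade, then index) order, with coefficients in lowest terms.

~R = 3*e1 + 5/4*e2 + 5/6*e3 + e4 + 3/2*e5 - 5*e6, and R ~R = -2159/144, so R^-1 = ~R / (-2159/144).
R v = -37/2 + 73/6*e1 e2 - 71/9*e1 e3 - 5/3*e1 e4 + 11/4*e1 e5 - 47/3*e1 e6 - 20/3*e2 e3 - 19/4*e2 e4 - 79/16*e2 e5 + 55/4*e2 e6 + 13/6*e3 e4 + 113/24*e3 e5 - 35/2*e3 e6 + 7/4*e4 e5 - 8*e4 e6 - 13/4*e5 e6
Answer: 56588/6477*e1 - 1793/4318*e2 + 10917/2159*e3 + 7487/2159*e4 + 29809/8636*e5 - 20163/2159*e6


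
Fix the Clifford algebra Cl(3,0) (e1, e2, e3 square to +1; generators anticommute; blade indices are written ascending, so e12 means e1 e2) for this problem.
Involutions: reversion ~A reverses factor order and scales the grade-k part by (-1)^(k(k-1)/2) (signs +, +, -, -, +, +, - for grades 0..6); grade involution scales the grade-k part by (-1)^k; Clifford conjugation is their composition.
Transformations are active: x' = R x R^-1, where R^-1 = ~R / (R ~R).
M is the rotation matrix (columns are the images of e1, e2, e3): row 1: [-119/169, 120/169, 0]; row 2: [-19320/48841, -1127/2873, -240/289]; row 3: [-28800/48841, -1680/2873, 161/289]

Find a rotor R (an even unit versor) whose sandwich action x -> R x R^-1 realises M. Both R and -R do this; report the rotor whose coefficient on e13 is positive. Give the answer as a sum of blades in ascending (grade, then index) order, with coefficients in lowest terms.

Method: write R = a + b12*e12 + b13*e13 + b23*e23 with a^2 + b12^2 + b13^2 + b23^2 = 1 (so R^-1 = ~R). Expanding the columns R e_j ~R gives tr M = 4a^2 - 1 and, from the antisymmetric part, M21 - M12 = -4a*b12, M13 - M31 = 4a*b13, M32 - M23 = -4a*b23.
Here tr M = -26341/48841, so a^2 = (1 + tr M)/4 = 5625/48841 and a = ±75/221. Taking a = 75/221: M21 - M12 = -54000/48841, M13 - M31 = 28800/48841, M32 - M23 = 12000/48841, giving b12 = 180/221, b13 = 96/221, b23 = -40/221, i.e. R = 75/221 + 180/221*e12 + 96/221*e13 - 40/221*e23.
Its e13 coefficient is already positive.
Answer: 75/221 + 180/221*e12 + 96/221*e13 - 40/221*e23. Uniqueness: Spin(3) -> SO(3) maps R and -R to the same rotation of trace -26341/48841; fixing the sign of the e13 coefficient removes the ambiguity.


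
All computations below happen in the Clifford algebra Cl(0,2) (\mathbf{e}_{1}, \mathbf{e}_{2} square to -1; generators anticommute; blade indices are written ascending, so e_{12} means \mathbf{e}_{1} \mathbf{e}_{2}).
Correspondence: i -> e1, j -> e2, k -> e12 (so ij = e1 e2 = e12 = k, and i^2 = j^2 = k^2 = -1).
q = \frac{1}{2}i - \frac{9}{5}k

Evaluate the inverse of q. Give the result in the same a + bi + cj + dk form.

In blades: q = \frac{1}{2} e_{1} - \frac{9}{5} e_{12}.
With qbar = -\frac{1}{2} e_{1} + \frac{9}{5} e_{12} (scalar fixed, mapped units negated), q qbar = \frac{349}{100} (the sum of squared coefficients), so q^-1 = qbar / (\frac{349}{100}) = -\frac{50}{349} e_{1} + \frac{180}{349} e_{12}; translating back:
Answer: -\frac{50}{349}i + \frac{180}{349}k


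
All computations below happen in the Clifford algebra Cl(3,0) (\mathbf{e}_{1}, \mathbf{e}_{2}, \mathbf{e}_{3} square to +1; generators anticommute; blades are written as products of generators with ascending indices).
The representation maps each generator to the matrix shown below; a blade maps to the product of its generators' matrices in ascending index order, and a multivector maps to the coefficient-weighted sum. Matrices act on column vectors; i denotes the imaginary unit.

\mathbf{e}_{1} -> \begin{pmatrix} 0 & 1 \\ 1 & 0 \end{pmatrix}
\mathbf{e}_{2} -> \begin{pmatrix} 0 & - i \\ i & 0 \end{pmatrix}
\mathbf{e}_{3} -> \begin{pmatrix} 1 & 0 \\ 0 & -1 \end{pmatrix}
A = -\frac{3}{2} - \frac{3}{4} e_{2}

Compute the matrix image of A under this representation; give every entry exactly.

M = (-\frac{3}{2})*1 + (-\frac{3}{4})*rho(e_{2}), summed entrywise (1 is the identity matrix):
Answer: \begin{pmatrix} - \frac{3}{2} & \frac{3 i}{4} \\ - \frac{3 i}{4} & - \frac{3}{2} \end{pmatrix}


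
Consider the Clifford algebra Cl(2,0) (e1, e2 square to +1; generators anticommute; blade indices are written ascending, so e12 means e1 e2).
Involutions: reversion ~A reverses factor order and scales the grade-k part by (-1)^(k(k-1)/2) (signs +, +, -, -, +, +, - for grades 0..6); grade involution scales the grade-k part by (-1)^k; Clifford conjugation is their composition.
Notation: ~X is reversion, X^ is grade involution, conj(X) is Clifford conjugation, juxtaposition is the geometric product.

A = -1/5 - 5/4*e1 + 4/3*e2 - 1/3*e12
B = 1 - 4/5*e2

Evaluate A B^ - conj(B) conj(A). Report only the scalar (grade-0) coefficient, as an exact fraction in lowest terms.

first term: 13/15 - 91/60*e1 + 88/75*e2 - 4/3*e12
second term: -19/15 + 59/60*e1 - 112/75*e2 - 2/3*e12
Answer: 32/15


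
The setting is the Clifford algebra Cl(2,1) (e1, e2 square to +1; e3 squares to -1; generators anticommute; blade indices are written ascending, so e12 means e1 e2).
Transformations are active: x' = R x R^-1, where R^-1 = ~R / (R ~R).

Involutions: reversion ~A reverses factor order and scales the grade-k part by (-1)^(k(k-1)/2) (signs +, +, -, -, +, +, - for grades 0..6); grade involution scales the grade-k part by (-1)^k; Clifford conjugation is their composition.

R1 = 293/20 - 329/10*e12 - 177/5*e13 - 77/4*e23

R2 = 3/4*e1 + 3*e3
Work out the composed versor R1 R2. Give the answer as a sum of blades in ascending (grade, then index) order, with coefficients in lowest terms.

Distribute over the terms of R2 (each basis-blade product reordered to ascending indices, repeated generators contracted through their squares):
R1 (3/4*e1) = 879/80*e1 + 987/40*e2 + 531/20*e3 - 231/16*e123
R1 (3*e3) = 531/5*e1 + 231/4*e2 + 879/20*e3 - 987/10*e123
Summing the partial products and collecting blades:
Answer: 1875/16*e1 + 3297/40*e2 + 141/2*e3 - 9051/80*e123


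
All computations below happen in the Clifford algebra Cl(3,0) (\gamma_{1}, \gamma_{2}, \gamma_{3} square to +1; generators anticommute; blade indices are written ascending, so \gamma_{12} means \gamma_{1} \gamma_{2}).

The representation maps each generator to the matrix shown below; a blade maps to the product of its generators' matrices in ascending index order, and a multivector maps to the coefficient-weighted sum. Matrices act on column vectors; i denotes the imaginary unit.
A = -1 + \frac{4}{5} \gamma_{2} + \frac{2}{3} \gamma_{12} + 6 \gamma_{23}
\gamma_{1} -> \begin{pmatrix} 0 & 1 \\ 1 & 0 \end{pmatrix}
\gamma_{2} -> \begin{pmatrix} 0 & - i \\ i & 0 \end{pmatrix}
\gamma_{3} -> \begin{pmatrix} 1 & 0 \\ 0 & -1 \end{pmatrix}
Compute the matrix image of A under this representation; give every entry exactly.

Bivector images (products of the table entries): rho(\gamma_{12}) = rho(\gamma_{1})rho(\gamma_{2}) = \begin{pmatrix} i & 0 \\ 0 & - i \end{pmatrix}; rho(\gamma_{23}) = rho(\gamma_{2})rho(\gamma_{3}) = \begin{pmatrix} 0 & i \\ i & 0 \end{pmatrix}.
M = (-1)*1 + (\frac{4}{5})*rho(\gamma_{2}) + (\frac{2}{3})*rho(\gamma_{12}) + (6)*rho(\gamma_{23}), summed entrywise (1 is the identity matrix):
Answer: \begin{pmatrix} -1 + \frac{2 i}{3} & \frac{26 i}{5} \\ \frac{34 i}{5} & -1 - \frac{2 i}{3} \end{pmatrix}


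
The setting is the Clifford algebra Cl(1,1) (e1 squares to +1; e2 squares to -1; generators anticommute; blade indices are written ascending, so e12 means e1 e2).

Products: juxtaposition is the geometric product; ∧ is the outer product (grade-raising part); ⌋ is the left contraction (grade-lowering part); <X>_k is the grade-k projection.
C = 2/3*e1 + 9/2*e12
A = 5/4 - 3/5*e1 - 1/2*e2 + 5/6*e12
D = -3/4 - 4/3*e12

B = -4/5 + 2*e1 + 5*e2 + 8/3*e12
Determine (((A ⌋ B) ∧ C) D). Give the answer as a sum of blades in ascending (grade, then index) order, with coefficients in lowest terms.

step 1: 227/90 + 7/6*e1 + 93/20*e2 + 10/3*e12
step 2: 227/135*e1 + 33/4*e12
step 3: -11 - 227/180*e1 - 908/405*e2 - 99/16*e12
Answer: -11 - 227/180*e1 - 908/405*e2 - 99/16*e12


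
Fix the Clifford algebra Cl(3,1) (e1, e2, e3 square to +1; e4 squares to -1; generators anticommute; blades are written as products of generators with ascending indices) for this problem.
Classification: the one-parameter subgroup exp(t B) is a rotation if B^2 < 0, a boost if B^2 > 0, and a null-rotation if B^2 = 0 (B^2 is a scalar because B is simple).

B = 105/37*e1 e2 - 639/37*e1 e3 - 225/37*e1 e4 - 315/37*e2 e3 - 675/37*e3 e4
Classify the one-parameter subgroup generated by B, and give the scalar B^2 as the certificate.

B^2 term by term: the squares give (105/37)^2*(e1 e2)^2 + (-639/37)^2*(e1 e3)^2 + (-225/37)^2*(e1 e4)^2 + (-315/37)^2*(e2 e3)^2 + (-675/37)^2*(e3 e4)^2 = 11025/1369*(-1) + 408321/1369*(-1) + 50625/1369*(+1) + 99225/1369*(-1) + 455625/1369*(+1) = -9 (each basis 2-blade squares to minus the product of its generators' squares); cross terms between blades sharing an index anticommute and cancel; the commuting (index-disjoint) pairs give grade-4 terms 2*c*c'*(blade product), which cancel blade by blade — e1 e2 e3 e4: -141750/1369 + 141750/1369 = 0 — confirming B is simple. So B^2 = -9.
Answer: rotation, certificate B^2 = -9. Note: conjugating B changes its blade decomposition but never the scalar B^2 = -9, whose sign settles the classification.


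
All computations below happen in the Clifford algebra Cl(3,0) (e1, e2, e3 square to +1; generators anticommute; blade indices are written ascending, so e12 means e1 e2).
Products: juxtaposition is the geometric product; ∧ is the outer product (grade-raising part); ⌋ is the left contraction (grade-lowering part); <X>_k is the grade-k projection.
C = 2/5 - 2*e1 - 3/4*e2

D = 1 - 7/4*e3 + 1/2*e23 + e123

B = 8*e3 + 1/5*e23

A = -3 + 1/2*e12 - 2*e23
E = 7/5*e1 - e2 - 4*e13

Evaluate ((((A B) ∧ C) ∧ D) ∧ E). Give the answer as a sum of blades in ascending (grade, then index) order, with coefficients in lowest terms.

step 1: 2/5 - 16*e2 - 24*e3 + 1/10*e13 - 3/5*e23 + 4*e123
step 2: 4/25 - 4/5*e1 - 67/10*e2 - 48/5*e3 - 32*e12 - 1199/25*e13 - 456/25*e23 + 23/8*e123
step 3: 4/25 - 4/5*e1 - 67/10*e2 - 247/25*e3 - 32*e12 - 1164/25*e13 - 1287/200*e23 + 11727/200*e123
step 4: 28/125*e1 - 4/25*e2 + 509/50*e12 + 1649/125*e13 - 247/25*e23 - 82369/1000*e123
Answer: 28/125*e1 - 4/25*e2 + 509/50*e12 + 1649/125*e13 - 247/25*e23 - 82369/1000*e123


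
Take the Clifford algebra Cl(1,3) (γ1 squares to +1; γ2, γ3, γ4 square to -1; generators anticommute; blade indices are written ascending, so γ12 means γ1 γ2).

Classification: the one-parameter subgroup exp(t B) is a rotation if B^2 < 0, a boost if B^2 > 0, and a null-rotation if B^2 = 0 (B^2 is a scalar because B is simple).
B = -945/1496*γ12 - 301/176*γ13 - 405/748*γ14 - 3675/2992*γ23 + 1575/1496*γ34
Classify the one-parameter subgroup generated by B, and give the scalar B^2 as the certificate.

B^2 term by term: the squares give (-945/1496)^2*(γ12)^2 + (-301/176)^2*(γ13)^2 + (-405/748)^2*(γ14)^2 + (-3675/2992)^2*(γ23)^2 + (1575/1496)^2*(γ34)^2 = 893025/2238016*(+1) + 90601/30976*(+1) + 164025/559504*(+1) + 13505625/8952064*(-1) + 2480625/2238016*(-1) = 1 (each basis 2-blade squares to minus the product of its generators' squares); cross terms between blades sharing an index anticommute and cancel; the commuting (index-disjoint) pairs give grade-4 terms 2*c*c'*(blade product), which cancel blade by blade — γ1234: -1488375/1119008 + 1488375/1119008 = 0 — confirming B is simple. So B^2 = 1.
Answer: boost, certificate B^2 = 1. B^2 = 1 is basis-independent, so its sign is the whole story.


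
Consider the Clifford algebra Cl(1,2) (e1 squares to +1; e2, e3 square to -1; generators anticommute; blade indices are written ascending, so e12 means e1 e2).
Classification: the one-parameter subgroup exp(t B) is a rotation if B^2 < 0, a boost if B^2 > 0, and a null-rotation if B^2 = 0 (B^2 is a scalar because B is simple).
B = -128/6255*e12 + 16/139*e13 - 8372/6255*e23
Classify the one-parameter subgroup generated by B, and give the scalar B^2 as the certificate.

B^2 term by term: the squares give (-128/6255)^2*(e12)^2 + (16/139)^2*(e13)^2 + (-8372/6255)^2*(e23)^2 = 16384/39125025*(+1) + 256/19321*(+1) + 70090384/39125025*(-1) = -16/9 (each basis 2-blade squares to minus the product of its generators' squares); cross terms between blades sharing an index anticommute and cancel. So B^2 = -16/9.
Answer: rotation, certificate B^2 = -16/9. Why this suffices: the scalar -16/9 survives any versor conjugation, so its sign alone determines the class however B is presented.


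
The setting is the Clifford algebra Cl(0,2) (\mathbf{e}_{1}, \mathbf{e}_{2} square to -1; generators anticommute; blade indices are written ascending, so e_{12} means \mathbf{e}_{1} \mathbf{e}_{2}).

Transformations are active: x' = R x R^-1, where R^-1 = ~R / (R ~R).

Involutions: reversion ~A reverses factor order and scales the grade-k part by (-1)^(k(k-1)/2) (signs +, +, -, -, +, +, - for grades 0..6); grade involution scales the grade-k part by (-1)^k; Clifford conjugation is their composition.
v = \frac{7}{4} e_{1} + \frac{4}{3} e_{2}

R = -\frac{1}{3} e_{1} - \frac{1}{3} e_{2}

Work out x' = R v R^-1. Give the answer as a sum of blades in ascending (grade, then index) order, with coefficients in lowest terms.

~R = -\frac{1}{3} e_{1} - \frac{1}{3} e_{2}, and R ~R = -\frac{2}{9}, so R^-1 = ~R / (-\frac{2}{9}).
R v = \frac{37}{36} + \frac{5}{36} e_{12}
Answer: \frac{4}{3} e_{1} + \frac{7}{4} e_{2}


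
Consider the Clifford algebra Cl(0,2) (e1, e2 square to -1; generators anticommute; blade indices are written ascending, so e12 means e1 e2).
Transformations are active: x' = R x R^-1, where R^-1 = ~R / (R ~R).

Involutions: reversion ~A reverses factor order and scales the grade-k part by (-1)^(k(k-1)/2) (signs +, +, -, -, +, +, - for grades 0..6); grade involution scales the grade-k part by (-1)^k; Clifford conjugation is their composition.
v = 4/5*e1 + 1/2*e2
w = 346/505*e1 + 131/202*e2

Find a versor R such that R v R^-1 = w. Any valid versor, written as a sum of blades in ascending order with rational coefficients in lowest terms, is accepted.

Equal squares first: v^2 = w^2 = -89/100. Then v + w = 150/101*e1 + 116/101*e2 is a versor taking v to w, provided it is invertible.
Answer: 150/101*e1 + 116/101*e2


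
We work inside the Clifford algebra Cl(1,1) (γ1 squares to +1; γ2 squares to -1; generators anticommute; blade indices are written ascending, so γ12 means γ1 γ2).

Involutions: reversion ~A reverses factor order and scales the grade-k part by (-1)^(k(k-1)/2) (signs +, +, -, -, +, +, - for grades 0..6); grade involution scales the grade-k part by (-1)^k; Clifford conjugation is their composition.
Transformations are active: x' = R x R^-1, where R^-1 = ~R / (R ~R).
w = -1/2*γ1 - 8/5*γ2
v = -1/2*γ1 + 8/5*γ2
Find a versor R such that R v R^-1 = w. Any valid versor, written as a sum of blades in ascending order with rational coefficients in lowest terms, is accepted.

Equal squares first: v^2 = w^2 = -231/100. Then v + w = -γ1 is a versor taking v to w, provided it is invertible.
Answer: -γ1


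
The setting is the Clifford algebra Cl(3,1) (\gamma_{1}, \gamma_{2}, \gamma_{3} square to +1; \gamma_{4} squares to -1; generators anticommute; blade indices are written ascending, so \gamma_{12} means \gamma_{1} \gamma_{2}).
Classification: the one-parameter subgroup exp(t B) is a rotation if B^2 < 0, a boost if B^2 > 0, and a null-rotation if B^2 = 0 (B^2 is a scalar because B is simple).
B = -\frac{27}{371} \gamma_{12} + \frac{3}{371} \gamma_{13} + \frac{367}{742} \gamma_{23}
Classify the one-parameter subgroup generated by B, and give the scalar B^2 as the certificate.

B^2 term by term: the squares give (-\frac{27}{371})^2*(\gamma_{12})^2 + (\frac{3}{371})^2*(\gamma_{13})^2 + (\frac{367}{742})^2*(\gamma_{23})^2 = \frac{729}{137641}*(-1) + \frac{9}{137641}*(-1) + \frac{134689}{550564}*(-1) = -\frac{1}{4} (each basis 2-blade squares to minus the product of its generators' squares); cross terms between blades sharing an index anticommute and cancel. So B^2 = -\frac{1}{4}.
Answer: rotation, certificate B^2 = -\frac{1}{4}. Certificate logic: -\frac{1}{4} is a conjugation-invariant scalar, so its sign fixes rotation versus boost versus null-rotation outright.
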